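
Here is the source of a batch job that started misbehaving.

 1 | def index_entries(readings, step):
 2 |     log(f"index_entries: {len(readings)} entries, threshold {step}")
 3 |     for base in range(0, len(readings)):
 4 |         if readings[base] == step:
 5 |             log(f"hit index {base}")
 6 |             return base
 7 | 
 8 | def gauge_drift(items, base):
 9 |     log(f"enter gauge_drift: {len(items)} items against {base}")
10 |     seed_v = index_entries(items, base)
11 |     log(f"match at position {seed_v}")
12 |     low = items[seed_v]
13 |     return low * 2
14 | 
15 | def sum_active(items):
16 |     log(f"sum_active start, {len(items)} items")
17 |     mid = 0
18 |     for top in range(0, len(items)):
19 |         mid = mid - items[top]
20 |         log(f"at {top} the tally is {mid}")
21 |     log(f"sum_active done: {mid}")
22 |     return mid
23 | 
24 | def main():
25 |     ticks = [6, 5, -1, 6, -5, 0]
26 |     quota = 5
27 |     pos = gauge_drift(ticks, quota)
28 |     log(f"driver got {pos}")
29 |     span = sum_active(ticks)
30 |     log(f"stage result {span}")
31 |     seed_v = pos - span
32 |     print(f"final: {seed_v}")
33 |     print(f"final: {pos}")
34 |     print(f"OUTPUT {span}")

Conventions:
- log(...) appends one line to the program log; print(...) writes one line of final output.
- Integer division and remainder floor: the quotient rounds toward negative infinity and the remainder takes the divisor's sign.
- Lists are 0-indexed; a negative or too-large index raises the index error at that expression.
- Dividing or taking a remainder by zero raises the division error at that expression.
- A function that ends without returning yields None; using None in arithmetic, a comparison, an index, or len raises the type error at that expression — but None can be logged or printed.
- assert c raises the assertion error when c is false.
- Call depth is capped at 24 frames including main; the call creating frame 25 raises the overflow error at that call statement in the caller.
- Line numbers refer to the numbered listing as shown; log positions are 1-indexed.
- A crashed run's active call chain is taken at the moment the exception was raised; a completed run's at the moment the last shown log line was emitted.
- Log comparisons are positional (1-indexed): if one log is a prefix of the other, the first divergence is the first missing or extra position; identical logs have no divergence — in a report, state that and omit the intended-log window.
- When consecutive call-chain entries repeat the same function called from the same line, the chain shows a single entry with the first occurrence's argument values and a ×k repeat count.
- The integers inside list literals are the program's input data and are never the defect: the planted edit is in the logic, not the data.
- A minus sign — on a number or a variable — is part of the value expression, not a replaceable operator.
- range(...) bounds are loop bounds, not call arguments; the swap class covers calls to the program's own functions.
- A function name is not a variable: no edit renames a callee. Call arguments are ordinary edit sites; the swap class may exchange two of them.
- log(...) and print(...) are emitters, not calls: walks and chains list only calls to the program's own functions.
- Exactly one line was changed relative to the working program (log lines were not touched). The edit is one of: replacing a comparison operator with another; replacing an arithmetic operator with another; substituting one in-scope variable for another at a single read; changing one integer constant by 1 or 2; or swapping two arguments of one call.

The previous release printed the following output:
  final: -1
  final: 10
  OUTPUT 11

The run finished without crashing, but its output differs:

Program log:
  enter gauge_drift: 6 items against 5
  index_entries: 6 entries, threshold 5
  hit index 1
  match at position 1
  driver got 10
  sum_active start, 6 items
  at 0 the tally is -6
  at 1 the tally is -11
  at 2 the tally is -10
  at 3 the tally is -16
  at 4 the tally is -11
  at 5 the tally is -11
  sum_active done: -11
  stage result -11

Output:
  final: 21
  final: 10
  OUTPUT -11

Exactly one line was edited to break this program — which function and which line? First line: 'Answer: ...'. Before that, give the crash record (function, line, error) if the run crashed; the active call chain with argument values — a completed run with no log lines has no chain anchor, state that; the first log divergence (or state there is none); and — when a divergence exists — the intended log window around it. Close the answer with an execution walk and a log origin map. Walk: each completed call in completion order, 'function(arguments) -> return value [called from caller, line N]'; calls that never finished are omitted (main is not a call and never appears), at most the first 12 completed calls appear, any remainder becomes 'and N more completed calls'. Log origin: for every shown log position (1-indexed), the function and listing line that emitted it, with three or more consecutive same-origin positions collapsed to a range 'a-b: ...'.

Answer: the defect is in sum_active at line 19.
Key observation: Everything matches until log position 7, which reads 'at 0 the tally is -6' in place of 'at 0 the tally is 6'.
Call chain: main.
First divergence: at position 7 the run shows 'at 0 the tally is -6' where the working version logs 'at 0 the tally is 6'.
Intended log window:
  5: driver got 10
  6: sum_active start, 6 items
  7: at 0 the tally is 6
  8: at 1 the tally is 11
Execution walk:
  index_entries([6, 5, -1, 6, -5, 0], 5) -> 1  [called from gauge_drift, line 10]
  gauge_drift([6, 5, -1, 6, -5, 0], 5) -> 10  [called from main, line 27]
  sum_active([6, 5, -1, 6, -5, 0]) -> -11  [called from main, line 29]
Origin of each log line:
  1: logged in gauge_drift at line 9
  2: logged in index_entries at line 2
  3: logged in index_entries at line 5
  4: logged in gauge_drift at line 11
  5: logged in main at line 28
  6: logged in sum_active at line 16
  7-12: logged in sum_active at line 20
  13: logged in sum_active at line 21
  14: logged in main at line 30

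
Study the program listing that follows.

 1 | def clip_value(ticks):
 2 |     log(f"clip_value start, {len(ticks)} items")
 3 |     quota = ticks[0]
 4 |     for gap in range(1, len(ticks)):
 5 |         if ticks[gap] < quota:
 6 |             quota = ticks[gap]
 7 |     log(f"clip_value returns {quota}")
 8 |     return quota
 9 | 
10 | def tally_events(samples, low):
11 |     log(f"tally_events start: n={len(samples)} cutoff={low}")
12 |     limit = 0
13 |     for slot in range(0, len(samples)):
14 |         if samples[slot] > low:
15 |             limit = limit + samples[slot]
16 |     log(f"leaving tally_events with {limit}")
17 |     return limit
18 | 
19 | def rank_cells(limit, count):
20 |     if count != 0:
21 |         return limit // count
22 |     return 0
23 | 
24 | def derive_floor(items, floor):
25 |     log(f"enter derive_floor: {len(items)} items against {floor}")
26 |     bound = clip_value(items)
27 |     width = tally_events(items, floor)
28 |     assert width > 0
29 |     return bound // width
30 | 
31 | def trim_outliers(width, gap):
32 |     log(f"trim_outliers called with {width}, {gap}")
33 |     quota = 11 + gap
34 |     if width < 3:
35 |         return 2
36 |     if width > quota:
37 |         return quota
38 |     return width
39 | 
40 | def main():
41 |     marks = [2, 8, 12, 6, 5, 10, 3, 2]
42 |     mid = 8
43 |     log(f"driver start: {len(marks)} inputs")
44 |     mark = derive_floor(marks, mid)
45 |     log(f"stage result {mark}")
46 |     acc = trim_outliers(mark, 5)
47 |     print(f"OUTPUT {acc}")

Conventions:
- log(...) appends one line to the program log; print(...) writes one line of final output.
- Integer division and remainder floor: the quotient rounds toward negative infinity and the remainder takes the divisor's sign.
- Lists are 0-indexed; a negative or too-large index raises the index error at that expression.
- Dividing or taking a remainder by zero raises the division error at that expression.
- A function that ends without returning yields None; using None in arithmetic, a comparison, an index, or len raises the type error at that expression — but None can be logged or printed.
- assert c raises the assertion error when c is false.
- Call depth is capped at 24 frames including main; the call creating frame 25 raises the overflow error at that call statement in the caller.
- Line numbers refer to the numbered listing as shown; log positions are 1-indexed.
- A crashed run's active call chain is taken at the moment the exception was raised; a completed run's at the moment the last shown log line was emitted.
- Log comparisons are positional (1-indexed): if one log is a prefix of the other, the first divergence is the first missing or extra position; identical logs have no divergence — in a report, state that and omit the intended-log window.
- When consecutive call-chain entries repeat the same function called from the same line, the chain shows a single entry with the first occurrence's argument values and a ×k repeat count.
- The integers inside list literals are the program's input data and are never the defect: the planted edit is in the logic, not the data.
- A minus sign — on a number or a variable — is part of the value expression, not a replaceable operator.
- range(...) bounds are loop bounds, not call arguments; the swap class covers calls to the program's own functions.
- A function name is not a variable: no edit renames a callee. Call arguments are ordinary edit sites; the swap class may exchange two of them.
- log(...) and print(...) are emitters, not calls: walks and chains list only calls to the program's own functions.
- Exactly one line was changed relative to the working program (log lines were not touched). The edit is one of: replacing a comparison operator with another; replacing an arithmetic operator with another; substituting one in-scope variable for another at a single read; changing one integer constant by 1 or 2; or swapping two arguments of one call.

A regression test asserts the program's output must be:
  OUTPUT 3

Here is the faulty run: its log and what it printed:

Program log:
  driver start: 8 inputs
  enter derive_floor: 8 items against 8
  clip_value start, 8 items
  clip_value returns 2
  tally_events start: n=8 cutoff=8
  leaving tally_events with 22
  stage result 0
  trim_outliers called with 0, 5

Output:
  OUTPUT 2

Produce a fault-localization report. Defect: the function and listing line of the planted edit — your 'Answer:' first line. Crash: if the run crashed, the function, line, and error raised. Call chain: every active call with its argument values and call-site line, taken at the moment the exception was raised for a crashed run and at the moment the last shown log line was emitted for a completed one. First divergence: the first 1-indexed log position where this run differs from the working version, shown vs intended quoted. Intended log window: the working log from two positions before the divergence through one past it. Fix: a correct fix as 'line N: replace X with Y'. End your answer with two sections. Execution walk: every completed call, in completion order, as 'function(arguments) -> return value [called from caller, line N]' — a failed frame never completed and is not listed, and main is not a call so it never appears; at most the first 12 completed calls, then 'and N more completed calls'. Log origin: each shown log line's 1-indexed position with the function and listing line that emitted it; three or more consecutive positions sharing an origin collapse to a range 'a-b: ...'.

Answer: the defect is in trim_outliers at line 35.
Core observation: The two runs log identically and part ways only at the printed values.
Call chain: main -> trim_outliers(0, 5) (called at line 46).
First divergence: none (the log streams are identical).
Execution walk:
  clip_value([2, 8, 12, 6, 5, 10, 3, 2]) -> 2  [called from derive_floor, line 26]
  tally_events([2, 8, 12, 6, 5, 10, 3, 2], 8) -> 22  [called from derive_floor, line 27]
  derive_floor([2, 8, 12, 6, 5, 10, 3, 2], 8) -> 0  [called from main, line 44]
  trim_outliers(0, 5) -> 2  [called from main, line 46]
Log origin:
  1 — main, line 43
  2 — derive_floor, line 25
  3 — clip_value, line 2
  4 — clip_value, line 7
  5 — tally_events, line 11
  6 — tally_events, line 16
  7 — main, line 45
  8 — trim_outliers, line 32
A correct fix: line 35: replace `2` with `3`.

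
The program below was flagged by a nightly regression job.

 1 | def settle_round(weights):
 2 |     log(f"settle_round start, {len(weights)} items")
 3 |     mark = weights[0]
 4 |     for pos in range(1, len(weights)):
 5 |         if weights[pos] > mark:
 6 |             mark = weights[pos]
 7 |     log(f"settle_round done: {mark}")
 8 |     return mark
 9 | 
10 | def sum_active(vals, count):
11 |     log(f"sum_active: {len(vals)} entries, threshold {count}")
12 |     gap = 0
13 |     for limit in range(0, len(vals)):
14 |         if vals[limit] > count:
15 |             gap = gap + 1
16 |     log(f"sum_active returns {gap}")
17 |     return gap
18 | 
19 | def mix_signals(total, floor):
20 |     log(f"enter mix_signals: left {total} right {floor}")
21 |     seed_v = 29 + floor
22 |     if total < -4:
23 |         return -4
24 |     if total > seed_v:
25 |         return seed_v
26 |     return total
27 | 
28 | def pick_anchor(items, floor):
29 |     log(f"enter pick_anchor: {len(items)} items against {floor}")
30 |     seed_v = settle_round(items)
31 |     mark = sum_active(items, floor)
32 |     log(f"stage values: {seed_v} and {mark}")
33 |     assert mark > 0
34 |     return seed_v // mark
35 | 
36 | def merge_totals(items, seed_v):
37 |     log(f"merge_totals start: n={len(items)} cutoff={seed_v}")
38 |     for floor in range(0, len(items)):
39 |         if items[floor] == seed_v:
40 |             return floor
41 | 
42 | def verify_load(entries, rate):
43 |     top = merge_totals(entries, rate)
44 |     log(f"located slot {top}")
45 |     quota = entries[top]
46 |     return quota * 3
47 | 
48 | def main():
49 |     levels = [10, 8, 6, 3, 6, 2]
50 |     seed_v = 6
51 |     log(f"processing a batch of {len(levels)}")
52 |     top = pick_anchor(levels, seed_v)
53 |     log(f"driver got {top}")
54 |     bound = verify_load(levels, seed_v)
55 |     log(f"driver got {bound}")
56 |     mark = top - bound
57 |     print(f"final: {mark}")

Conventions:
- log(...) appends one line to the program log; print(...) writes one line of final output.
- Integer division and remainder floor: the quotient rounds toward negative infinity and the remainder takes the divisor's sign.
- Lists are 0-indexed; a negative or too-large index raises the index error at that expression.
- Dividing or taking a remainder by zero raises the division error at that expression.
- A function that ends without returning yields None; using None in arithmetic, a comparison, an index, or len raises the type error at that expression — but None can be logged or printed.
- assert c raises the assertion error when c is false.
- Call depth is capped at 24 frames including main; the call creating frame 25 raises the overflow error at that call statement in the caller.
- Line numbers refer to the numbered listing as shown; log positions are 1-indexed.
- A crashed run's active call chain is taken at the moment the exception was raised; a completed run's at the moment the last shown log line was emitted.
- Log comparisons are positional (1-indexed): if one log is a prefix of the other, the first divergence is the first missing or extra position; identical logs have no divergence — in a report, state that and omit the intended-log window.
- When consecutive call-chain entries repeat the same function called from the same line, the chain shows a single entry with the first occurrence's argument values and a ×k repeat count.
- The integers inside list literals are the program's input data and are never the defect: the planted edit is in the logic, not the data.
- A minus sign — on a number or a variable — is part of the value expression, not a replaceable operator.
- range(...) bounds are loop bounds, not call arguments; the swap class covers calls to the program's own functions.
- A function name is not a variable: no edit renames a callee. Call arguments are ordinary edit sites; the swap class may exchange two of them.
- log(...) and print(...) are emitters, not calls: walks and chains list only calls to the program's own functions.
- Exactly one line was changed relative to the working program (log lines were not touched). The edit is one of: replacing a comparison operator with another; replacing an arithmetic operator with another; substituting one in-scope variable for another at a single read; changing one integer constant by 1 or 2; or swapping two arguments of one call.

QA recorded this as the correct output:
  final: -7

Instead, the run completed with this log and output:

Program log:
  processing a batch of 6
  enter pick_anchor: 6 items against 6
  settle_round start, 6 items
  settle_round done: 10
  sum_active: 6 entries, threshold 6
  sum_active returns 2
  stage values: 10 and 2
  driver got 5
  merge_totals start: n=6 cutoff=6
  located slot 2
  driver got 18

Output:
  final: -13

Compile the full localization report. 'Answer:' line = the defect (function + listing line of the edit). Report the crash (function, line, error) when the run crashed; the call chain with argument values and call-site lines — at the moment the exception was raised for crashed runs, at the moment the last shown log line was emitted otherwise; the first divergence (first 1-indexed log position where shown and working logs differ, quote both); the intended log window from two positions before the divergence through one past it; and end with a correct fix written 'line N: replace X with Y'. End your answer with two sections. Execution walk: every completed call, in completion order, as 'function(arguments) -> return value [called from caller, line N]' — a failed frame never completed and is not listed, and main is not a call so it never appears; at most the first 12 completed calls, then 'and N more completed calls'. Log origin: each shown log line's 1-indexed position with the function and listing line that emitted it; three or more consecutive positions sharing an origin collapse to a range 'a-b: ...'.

Answer: the defect is in verify_load at line 46.
Core observation: Log line 11 is where behavior first shows: 'driver got 18' appears instead of 'driver got 12'.
Call chain: main.
First divergence: at position 11 the run shows 'driver got 18' where the working version logs 'driver got 12'.
Intended log window:
  9: merge_totals start: n=6 cutoff=6
  10: located slot 2
  11: driver got 12
Execution walk:
  settle_round([10, 8, 6, 3, 6, 2]) -> 10  [called from pick_anchor, line 30]
  sum_active([10, 8, 6, 3, 6, 2], 6) -> 2  [called from pick_anchor, line 31]
  pick_anchor([10, 8, 6, 3, 6, 2], 6) -> 5  [called from main, line 52]
  merge_totals([10, 8, 6, 3, 6, 2], 6) -> 2  [called from verify_load, line 43]
  verify_load([10, 8, 6, 3, 6, 2], 6) -> 18  [called from main, line 54]
Origin of each log line:
  1: emitted by main (line 51)
  2: emitted by pick_anchor (line 29)
  3: emitted by settle_round (line 2)
  4: emitted by settle_round (line 7)
  5: emitted by sum_active (line 11)
  6: emitted by sum_active (line 16)
  7: emitted by pick_anchor (line 32)
  8: emitted by main (line 53)
  9: emitted by merge_totals (line 37)
  10: emitted by verify_load (line 44)
  11: emitted by main (line 55)
A correct fix: line 46: replace `3` with `2`.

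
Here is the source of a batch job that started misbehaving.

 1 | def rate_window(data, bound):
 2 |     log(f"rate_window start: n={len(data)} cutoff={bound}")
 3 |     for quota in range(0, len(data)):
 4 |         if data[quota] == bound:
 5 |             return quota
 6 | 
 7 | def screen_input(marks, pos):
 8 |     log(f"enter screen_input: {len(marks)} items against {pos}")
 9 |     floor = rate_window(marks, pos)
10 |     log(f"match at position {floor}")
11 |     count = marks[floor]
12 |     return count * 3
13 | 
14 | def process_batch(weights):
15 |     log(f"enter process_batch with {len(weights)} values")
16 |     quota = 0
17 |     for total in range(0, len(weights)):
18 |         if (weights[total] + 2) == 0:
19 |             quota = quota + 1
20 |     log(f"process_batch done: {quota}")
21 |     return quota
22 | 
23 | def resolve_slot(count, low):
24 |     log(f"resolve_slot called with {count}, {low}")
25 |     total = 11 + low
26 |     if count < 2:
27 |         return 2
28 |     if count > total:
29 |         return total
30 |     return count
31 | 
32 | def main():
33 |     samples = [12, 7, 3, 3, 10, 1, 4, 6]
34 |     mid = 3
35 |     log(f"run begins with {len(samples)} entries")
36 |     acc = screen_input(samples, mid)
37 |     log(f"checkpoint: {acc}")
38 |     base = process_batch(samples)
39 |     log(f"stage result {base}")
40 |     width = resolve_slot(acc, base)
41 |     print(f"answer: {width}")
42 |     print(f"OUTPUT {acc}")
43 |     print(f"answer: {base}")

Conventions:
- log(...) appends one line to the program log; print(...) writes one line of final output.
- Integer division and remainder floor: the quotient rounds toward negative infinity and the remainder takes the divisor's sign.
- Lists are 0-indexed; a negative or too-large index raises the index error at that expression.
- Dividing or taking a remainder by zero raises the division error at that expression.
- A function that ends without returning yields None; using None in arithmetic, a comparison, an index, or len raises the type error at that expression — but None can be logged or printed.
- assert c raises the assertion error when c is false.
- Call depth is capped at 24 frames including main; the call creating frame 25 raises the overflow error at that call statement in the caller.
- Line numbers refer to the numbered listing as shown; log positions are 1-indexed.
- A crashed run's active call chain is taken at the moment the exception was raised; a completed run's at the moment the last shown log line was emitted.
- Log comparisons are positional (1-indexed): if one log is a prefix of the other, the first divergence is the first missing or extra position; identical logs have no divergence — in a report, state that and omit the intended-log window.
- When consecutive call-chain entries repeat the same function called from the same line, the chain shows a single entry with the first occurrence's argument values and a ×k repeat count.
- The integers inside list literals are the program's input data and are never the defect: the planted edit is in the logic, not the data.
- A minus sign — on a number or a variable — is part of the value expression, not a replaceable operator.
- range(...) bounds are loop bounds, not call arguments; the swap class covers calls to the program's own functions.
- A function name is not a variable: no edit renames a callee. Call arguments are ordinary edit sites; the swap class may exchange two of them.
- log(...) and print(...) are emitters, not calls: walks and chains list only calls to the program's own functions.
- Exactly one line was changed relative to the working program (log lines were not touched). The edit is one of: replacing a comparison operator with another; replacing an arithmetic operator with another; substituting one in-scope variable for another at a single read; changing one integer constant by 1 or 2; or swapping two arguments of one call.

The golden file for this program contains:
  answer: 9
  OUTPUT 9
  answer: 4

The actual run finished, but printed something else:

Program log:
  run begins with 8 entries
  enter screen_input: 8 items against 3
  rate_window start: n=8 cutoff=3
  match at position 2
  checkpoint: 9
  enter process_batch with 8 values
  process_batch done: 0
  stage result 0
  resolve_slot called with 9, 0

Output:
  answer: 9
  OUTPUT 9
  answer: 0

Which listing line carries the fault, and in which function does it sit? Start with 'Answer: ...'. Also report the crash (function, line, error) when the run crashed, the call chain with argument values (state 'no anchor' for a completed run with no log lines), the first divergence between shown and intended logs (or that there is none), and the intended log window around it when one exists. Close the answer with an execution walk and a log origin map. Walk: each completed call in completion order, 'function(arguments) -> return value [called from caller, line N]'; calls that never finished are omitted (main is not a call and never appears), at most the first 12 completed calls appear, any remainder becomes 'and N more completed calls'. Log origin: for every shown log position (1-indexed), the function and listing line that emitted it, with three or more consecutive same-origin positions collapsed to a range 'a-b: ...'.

Answer: the defect is in process_batch at line 18.
The tell: Log line 7 is where behavior first shows: 'process_batch done: 0' appears instead of 'process_batch done: 4'.
Call chain: main -> resolve_slot(9, 0) (called at line 40).
First divergence: position 7 — the shown line 'process_batch done: 0' should read 'process_batch done: 4'.
Intended log window:
  5: checkpoint: 9
  6: enter process_batch with 8 values
  7: process_batch done: 4
  8: stage result 4
Execution walk:
  rate_window([12, 7, 3, 3, 10, 1, 4, 6], 3) -> 2  [called from screen_input, line 9]
  screen_input([12, 7, 3, 3, 10, 1, 4, 6], 3) -> 9  [called from main, line 36]
  process_batch([12, 7, 3, 3, 10, 1, 4, 6]) -> 0  [called from main, line 38]
  resolve_slot(9, 0) -> 9  [called from main, line 40]
Log origin:
  1: emitted by main (line 35)
  2: emitted by screen_input (line 8)
  3: emitted by rate_window (line 2)
  4: emitted by screen_input (line 10)
  5: emitted by main (line 37)
  6: emitted by process_batch (line 15)
  7: emitted by process_batch (line 20)
  8: emitted by main (line 39)
  9: emitted by resolve_slot (line 24)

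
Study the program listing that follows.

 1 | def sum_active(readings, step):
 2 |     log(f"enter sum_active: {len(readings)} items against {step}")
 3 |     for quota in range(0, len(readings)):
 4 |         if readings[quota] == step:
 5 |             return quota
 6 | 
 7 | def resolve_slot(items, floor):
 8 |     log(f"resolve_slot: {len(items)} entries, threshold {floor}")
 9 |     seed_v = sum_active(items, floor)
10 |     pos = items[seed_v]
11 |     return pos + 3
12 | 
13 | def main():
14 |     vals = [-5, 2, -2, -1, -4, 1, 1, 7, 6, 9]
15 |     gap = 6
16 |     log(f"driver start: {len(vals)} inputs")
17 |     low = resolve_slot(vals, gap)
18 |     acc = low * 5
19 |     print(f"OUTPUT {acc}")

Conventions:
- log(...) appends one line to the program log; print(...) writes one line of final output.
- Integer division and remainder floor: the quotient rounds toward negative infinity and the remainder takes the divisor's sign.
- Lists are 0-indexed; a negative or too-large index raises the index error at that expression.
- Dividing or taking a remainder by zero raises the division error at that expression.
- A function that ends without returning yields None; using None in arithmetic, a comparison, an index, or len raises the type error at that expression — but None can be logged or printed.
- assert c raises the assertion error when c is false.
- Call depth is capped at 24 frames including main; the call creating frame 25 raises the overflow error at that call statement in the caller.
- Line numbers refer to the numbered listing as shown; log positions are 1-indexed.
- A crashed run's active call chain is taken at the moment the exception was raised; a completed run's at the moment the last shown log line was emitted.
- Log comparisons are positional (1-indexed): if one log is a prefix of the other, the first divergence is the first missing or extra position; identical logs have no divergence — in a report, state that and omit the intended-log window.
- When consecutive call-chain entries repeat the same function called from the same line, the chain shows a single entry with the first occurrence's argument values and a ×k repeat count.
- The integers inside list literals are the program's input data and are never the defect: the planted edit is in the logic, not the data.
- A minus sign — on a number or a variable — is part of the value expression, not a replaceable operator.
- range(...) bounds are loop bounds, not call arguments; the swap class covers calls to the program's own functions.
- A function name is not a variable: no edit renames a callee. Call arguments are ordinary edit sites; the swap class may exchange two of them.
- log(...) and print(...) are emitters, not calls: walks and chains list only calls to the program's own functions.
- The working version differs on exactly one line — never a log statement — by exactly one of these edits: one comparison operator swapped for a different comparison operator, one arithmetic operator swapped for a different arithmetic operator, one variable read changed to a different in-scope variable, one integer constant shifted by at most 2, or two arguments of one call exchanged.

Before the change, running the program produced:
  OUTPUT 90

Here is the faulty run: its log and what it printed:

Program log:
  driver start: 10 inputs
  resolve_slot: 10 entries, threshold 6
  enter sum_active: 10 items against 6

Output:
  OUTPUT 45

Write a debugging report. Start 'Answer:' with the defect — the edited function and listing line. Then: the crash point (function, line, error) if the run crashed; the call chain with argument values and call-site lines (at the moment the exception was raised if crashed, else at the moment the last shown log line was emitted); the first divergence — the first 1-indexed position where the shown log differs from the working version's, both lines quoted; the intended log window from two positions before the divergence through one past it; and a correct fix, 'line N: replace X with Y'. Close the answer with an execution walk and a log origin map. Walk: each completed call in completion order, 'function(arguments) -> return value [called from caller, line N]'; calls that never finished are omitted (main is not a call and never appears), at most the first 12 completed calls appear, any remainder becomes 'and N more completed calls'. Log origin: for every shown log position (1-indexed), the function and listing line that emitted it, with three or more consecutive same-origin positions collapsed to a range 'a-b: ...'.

Answer: the defect is in resolve_slot at line 11.
Core observation: The two runs log identically and part ways only at the printed values.
Call chain: main -> resolve_slot([-5, 2, -2, -1, -4, 1, 1, 7, 6, 9], 6) (called at line 17) -> sum_active([-5, 2, -2, -1, -4, 1, 1, 7, 6, 9], 6) (called at line 9).
First divergence: none (the log streams are identical).
Execution walk:
  sum_active([-5, 2, -2, -1, -4, 1, 1, 7, 6, 9], 6) -> 8  [called from resolve_slot, line 9]
  resolve_slot([-5, 2, -2, -1, -4, 1, 1, 7, 6, 9], 6) -> 9  [called from main, line 17]
Origin of each log line:
  1: logged in main at line 16
  2: logged in resolve_slot at line 8
  3: logged in sum_active at line 2
A correct fix: line 11: replace `+` with `*`.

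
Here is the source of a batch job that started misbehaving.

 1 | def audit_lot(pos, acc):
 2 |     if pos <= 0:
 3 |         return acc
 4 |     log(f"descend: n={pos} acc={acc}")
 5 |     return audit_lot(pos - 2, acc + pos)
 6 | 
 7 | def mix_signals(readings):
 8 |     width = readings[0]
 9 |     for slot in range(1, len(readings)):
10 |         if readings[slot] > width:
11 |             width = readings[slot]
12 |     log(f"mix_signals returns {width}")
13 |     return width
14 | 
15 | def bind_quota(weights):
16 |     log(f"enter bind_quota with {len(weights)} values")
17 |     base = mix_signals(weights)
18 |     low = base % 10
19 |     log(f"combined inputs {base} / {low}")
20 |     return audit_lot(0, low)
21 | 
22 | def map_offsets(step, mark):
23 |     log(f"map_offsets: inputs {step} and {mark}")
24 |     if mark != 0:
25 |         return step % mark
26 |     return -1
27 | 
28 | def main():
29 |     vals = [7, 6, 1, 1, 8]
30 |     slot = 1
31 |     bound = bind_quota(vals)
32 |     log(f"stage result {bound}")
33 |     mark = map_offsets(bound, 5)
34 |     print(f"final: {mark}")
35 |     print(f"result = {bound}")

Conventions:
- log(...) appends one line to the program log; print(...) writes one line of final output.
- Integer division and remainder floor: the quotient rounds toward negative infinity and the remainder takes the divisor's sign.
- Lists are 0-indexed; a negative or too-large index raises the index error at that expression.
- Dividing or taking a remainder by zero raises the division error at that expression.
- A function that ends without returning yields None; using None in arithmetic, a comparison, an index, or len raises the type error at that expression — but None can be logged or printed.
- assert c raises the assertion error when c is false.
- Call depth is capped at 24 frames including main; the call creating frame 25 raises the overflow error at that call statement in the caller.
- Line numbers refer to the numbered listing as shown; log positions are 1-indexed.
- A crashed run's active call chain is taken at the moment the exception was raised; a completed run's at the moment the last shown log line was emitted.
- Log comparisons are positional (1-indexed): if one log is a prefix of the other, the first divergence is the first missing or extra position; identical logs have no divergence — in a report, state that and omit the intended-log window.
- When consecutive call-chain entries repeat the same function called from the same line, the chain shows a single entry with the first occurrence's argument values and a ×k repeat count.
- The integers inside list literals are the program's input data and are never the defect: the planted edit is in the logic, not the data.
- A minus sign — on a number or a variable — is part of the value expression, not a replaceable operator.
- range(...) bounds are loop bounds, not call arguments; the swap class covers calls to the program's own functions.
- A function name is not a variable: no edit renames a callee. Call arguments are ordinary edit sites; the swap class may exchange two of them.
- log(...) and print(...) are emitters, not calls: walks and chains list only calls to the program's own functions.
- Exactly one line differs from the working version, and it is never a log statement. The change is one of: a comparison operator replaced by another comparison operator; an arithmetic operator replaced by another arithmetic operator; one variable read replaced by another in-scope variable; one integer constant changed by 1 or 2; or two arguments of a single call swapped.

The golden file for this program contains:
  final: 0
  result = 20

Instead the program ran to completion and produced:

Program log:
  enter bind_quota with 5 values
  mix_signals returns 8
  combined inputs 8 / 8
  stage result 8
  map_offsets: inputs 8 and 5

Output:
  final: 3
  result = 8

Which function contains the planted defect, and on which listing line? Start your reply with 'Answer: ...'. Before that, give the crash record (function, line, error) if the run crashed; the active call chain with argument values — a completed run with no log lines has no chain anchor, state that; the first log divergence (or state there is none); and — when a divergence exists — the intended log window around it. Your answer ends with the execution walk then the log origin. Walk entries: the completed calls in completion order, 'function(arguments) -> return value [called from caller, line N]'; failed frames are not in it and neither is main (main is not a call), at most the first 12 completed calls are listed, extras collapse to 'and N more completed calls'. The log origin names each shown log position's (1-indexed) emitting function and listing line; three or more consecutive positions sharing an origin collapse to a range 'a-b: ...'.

Answer: the defect is in bind_quota at line 20.
Core observation: The log first diverges at position 4: the faulty run prints 'stage result 8' where the working version prints 'descend: n=8 acc=0'.
Call chain: main -> map_offsets(8, 5) (called at line 33).
First divergence: position 4 — shown 'stage result 8', intended 'descend: n=8 acc=0'.
Intended log window:
  2: mix_signals returns 8
  3: combined inputs 8 / 8
  4: descend: n=8 acc=0
  5: descend: n=6 acc=8
Execution walk:
  mix_signals([7, 6, 1, 1, 8]) -> 8  [called from bind_quota, line 17]
  audit_lot(0, 8) -> 8  [called from bind_quota, line 20]
  bind_quota([7, 6, 1, 1, 8]) -> 8  [called from main, line 31]
  map_offsets(8, 5) -> 3  [called from main, line 33]
Log origin:
  1: logged in bind_quota at line 16
  2: logged in mix_signals at line 12
  3: logged in bind_quota at line 19
  4: logged in main at line 32
  5: logged in map_offsets at line 23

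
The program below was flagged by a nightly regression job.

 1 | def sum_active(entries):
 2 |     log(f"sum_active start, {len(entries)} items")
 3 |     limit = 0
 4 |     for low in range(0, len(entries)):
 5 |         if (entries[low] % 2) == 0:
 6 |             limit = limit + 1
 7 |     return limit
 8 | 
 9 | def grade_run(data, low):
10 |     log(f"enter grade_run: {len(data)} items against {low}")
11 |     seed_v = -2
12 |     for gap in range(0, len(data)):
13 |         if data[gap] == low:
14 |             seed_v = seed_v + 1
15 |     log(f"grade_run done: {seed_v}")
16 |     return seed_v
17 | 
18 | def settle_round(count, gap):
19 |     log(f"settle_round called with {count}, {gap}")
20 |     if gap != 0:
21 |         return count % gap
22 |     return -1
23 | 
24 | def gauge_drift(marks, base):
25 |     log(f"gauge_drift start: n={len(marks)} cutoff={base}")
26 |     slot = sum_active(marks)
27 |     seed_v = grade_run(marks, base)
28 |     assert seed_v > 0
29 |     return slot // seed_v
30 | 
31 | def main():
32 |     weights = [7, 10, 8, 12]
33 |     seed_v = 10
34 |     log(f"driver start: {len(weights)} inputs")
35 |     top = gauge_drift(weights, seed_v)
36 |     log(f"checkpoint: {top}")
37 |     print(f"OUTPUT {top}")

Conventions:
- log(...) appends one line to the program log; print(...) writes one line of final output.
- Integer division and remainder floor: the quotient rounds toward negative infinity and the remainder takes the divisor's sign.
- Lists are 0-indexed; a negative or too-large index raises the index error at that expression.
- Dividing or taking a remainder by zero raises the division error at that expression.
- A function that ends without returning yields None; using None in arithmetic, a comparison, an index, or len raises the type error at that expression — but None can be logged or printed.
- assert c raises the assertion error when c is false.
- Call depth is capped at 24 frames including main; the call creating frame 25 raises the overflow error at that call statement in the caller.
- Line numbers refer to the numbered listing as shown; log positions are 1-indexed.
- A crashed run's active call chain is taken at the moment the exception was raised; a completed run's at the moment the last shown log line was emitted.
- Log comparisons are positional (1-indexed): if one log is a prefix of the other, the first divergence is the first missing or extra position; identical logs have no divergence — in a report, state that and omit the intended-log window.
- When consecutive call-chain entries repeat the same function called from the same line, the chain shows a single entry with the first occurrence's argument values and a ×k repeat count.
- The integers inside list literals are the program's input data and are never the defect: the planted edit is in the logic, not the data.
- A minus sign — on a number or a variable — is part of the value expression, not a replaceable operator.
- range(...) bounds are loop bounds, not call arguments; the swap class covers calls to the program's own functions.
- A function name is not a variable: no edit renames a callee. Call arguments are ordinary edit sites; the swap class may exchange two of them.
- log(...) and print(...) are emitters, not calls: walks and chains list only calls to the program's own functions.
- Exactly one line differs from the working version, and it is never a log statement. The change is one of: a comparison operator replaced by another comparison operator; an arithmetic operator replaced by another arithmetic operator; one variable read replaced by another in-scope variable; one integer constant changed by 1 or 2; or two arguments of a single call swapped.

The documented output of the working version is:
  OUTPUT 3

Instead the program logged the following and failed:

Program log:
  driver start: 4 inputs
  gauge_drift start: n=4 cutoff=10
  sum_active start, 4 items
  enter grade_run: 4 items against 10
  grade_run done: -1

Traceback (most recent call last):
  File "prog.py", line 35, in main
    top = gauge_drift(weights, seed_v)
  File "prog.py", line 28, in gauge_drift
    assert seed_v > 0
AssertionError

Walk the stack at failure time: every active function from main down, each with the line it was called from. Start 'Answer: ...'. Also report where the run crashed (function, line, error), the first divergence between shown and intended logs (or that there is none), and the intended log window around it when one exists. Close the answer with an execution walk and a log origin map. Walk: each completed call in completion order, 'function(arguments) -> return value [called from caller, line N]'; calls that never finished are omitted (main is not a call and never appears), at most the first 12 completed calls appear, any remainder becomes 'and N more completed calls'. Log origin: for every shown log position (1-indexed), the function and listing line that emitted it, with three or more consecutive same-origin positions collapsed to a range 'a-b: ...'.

Answer: main -> gauge_drift (called at line 35).
Key observation: Everything matches until log position 5, which reads 'grade_run done: -1' in place of 'grade_run done: 1'.
Crash: gauge_drift, line 28, AssertionError.
First divergence: position 5 — shown 'grade_run done: -1', intended 'grade_run done: 1'.
Intended log window:
  3: sum_active start, 4 items
  4: enter grade_run: 4 items against 10
  5: grade_run done: 1
  6: checkpoint: 3
Execution walk:
  sum_active([7, 10, 8, 12]) -> 3  [called from gauge_drift, line 26]
  grade_run([7, 10, 8, 12], 10) -> -1  [called from gauge_drift, line 27]
Log origin:
  1: from main, line 34
  2: from gauge_drift, line 25
  3: from sum_active, line 2
  4: from grade_run, line 10
  5: from grade_run, line 15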